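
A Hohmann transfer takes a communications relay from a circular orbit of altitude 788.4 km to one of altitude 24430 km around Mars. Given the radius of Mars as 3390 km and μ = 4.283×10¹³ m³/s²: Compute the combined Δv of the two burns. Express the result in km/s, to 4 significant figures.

r₁ = 3390 + 788.4 = 4178.4 km = 4.1784×10⁶ m.
r₂ = 3390 + 24430 = 27820 km = 2.7820×10⁷ m.
Transfer ellipse a_t = (r₁ + r₂)/2 = 1.600×10⁷ m.
At r₁: circular v_c1 = √(μ/r₁) = 3202 m/s; transfer-periapsis v_p = √[μ(2/r₁ − 1/a_t)] = 4222 m/s.
Δv₁ = v_p − v_c1 = 1020 m/s.
At r₂: circular v_c2 = √(μ/r₂) = 1241 m/s; transfer-apoapsis v_a = √[μ(2/r₂ − 1/a_t)] = 634.1 m/s.
Δv₂ = v_c2 − v_a = 606.7 m/s.
Total Δv = Δv₁ + Δv₂ = 1627 m/s = 1.627 km/s.

Δv_total ≈ 1.627 km/s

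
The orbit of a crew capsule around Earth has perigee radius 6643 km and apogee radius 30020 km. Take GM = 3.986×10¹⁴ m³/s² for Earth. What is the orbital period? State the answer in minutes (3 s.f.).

T ≈ 412 minutes

Semi-major axis a = (r_p + r_a)/2 = (6643.0 + 30020)/2 = 18332 km = 1.833×10⁷ m.
By Kepler's third law T = 2π√(a³/μ) = 2π × 3.931×10³ = 2.470×10⁴ s.
= 411.7 minutes.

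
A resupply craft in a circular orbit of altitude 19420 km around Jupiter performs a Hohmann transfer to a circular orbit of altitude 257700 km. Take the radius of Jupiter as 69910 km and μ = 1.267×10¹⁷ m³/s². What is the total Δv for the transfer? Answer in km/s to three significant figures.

r₁ = 69910 + 19420 = 89330 km = 8.9330×10⁷ m.
r₂ = 69910 + 257700 = 327610 km = 3.2761×10⁸ m.
Transfer ellipse a_t = (r₁ + r₂)/2 = 2.085×10⁸ m.
At r₁: circular v_c1 = √(μ/r₁) = 37660 m/s; transfer-perijove v_p = √[μ(2/r₁ − 1/a_t)] = 47210 m/s.
Δv₁ = v_p − v_c1 = 9551 m/s.
At r₂: circular v_c2 = √(μ/r₂) = 19670 m/s; transfer-apojove v_a = √[μ(2/r₂ − 1/a_t)] = 12870 m/s.
Δv₂ = v_c2 − v_a = 6793 m/s.
Total Δv = Δv₁ + Δv₂ = 16340 m/s = 16.34 km/s.

Δv_total ≈ 16.3 km/s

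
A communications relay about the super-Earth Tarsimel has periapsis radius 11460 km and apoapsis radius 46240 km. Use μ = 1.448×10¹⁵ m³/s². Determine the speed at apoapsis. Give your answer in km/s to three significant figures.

Semi-major axis a = (r_p + r_a)/2 = 28850 km = 2.885×10⁷ m.
Vis-viva: v² = μ(2/r − 1/a) = 1.448×10¹⁵ × (4.325×10⁻⁸ − 3.466×10⁻⁸) = 1.244×10⁷ m²/s².
v = 3527 m/s = 3.527 km/s.

v ≈ 3.53 km/s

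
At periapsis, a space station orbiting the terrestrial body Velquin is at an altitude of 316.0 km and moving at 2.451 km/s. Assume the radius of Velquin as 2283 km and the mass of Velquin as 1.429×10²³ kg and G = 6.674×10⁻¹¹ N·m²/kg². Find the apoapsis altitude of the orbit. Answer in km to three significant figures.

μ = GM = 6.674×10⁻¹¹ × 1.429×10²³ = 9.537×10¹² m³/s².
r_p = 2283 + 316.0 = 2599.0 km = 2.599×10⁶ m.
Specific energy ε = v²/2 − μ/r = -6.658×10⁵ J/kg, so a = −μ/(2ε) = 7.162×10⁶ m.
The apsides satisfy r_p + r_a = 2a, so the apoapsis radius is 2a − r_p = 1.172×10⁷ m = 11724 km.
Apoapsis altitude = 11724 − 2283 = 9441.4 km.

apoapsis altitude ≈ 9440 km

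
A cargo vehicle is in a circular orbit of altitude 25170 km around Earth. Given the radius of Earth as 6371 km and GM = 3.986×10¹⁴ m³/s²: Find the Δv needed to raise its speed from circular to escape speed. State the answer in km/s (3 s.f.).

r = 6371 + 25170 = 31541 km = 3.1541×10⁷ m.
Circular speed v_c = √(μ/r) = 3555 m/s.
Escape speed v_esc = √(2μ/r) = √2 × v_c = 5027 m/s.
Δv = v_esc − v_c = 1472 m/s = 1.472 km/s.

Δv ≈ 1.47 km/s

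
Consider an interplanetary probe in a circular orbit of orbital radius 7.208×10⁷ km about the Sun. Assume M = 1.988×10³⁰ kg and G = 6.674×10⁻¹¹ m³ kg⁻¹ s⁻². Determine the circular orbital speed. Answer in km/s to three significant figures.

v ≈ 42.9 km/s

μ = GM = 6.674×10⁻¹¹ × 1.988×10³⁰ = 1.327×10²⁰ m³/s².
r = 7.208×10⁷ km = 7.208×10¹⁰ m.
For a circular orbit v = √(μ/r) = √(1.327×10²⁰ / 7.208×10¹⁰) = √(1.841×10⁹) = 42900 m/s.
That is 42.90 km/s.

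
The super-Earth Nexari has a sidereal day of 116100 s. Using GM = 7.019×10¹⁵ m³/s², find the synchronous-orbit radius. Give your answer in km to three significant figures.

r_sync ≈ 1.34×10⁵ km

A synchronous orbit has period T, so by Kepler's third law a = (μT²/4π²)^(1/3).
μT²/4π² = 7.019×10¹⁵ × (1.161×10⁵)² / 39.48 = 2.397×10²⁴ m³.
a = 1.338×10⁸ m = 1.3382×10⁵ km.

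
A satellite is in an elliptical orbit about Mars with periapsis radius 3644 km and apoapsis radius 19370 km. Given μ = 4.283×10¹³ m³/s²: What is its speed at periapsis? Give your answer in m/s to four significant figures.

v ≈ 4448 m/s

Semi-major axis a = (r_p + r_a)/2 = 11507 km = 1.151×10⁷ m.
Vis-viva: v² = μ(2/r − 1/a) = 4.283×10¹³ × (5.488×10⁻⁷ − 8.690×10⁻⁸) = 1.979×10⁷ m²/s².
v = 4448 m/s.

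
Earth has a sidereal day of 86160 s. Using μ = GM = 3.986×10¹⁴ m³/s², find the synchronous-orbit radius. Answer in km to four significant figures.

r_sync ≈ 42160 km

A synchronous orbit has period T, so by Kepler's third law a = (μT²/4π²)^(1/3).
μT²/4π² = 3.986×10¹⁴ × (8.616×10⁴)² / 39.48 = 7.495×10²² m³.
a = 4.216×10⁷ m = 42163 km.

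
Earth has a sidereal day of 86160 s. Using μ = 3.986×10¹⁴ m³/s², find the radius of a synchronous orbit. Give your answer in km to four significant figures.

r_sync ≈ 42160 km

A synchronous orbit has period T, so by Kepler's third law a = (μT²/4π²)^(1/3).
μT²/4π² = 3.986×10¹⁴ × (8.616×10⁴)² / 39.48 = 7.495×10²² m³.
a = 4.216×10⁷ m = 42163 km.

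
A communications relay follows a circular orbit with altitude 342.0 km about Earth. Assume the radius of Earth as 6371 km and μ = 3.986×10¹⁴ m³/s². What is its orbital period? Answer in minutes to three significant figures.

r = 6371 + 342.0 = 6713.0 km = 6.7130×10⁶ m.
Kepler's third law: T = 2π√(r³/μ) = 2π√((6.713×10⁶)³ / 3.986×10¹⁴).
r³/μ = 7.589×10⁵ s², so T = 2π × 8.712×10² = 5.474×10³ s.
Converting: 5.474×10³ s ÷ 60.00 = 91.23 minutes.

T ≈ 91.2 minutes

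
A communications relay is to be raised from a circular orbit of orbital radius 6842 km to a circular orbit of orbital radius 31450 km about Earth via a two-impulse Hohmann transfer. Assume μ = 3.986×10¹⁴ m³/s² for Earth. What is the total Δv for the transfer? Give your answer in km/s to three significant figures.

Δv_total ≈ 3.58 km/s

r₁ = 6842 km = 6.842×10⁶ m.
r₂ = 31450 km = 3.145×10⁷ m.
Transfer ellipse a_t = (r₁ + r₂)/2 = 1.915×10⁷ m.
At r₁: circular v_c1 = √(μ/r₁) = 7633 m/s; transfer-perigee v_p = √[μ(2/r₁ − 1/a_t)] = 9782 m/s.
Δv₁ = v_p − v_c1 = 2150 m/s.
At r₂: circular v_c2 = √(μ/r₂) = 3560 m/s; transfer-apogee v_a = √[μ(2/r₂ − 1/a_t)] = 2128 m/s.
Δv₂ = v_c2 − v_a = 1432 m/s.
Total Δv = Δv₁ + Δv₂ = 3582 m/s = 3.582 km/s.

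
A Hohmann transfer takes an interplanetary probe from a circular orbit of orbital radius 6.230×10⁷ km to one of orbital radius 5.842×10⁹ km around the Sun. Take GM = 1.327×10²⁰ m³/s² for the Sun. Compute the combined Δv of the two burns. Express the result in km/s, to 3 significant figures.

Δv_total ≈ 22.8 km/s

r₁ = 6.230×10⁷ km = 6.230×10¹⁰ m.
r₂ = 5.842×10⁹ km = 5.842×10¹² m.
Transfer ellipse a_t = (r₁ + r₂)/2 = 2.952×10¹² m.
At r₁: circular v_c1 = √(μ/r₁) = 46150 m/s; transfer-perihelion v_p = √[μ(2/r₁ − 1/a_t)] = 64920 m/s.
Δv₁ = v_p − v_c1 = 18770 m/s.
At r₂: circular v_c2 = √(μ/r₂) = 4766 m/s; transfer-aphelion v_a = √[μ(2/r₂ − 1/a_t)] = 692.4 m/s.
Δv₂ = v_c2 − v_a = 4074 m/s.
Total Δv = Δv₁ + Δv₂ = 22850 m/s = 22.85 km/s.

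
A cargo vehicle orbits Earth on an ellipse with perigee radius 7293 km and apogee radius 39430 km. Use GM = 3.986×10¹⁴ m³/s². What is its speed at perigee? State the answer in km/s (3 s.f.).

v ≈ 9.60 km/s

Semi-major axis a = (r_p + r_a)/2 = 23362 km = 2.336×10⁷ m.
Vis-viva: v² = μ(2/r − 1/a) = 3.986×10¹⁴ × (2.742×10⁻⁷ − 4.281×10⁻⁸) = 9.225×10⁷ m²/s².
v = 9605 m/s = 9.605 km/s.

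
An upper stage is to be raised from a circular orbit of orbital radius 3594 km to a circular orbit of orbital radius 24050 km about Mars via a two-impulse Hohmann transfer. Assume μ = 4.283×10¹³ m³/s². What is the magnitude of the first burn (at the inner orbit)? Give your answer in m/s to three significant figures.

Δv ≈ 1100 m/s

r₁ = 3594 km = 3.594×10⁶ m.
r₂ = 24050 km = 2.405×10⁷ m.
Transfer ellipse a_t = (r₁ + r₂)/2 = 1.382×10⁷ m.
At r₁: circular v_c1 = √(μ/r₁) = 3452 m/s; transfer-periapsis v_p = √[μ(2/r₁ − 1/a_t)] = 4554 m/s.
Δv₁ = v_p − v_c1 = 1102 m/s.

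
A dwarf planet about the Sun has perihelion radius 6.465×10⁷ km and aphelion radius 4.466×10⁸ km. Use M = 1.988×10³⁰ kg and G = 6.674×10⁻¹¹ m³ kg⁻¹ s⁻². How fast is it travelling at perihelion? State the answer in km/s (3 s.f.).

μ = GM = 6.674×10⁻¹¹ × 1.988×10³⁰ = 1.327×10²⁰ m³/s².
Semi-major axis a = (r_p + r_a)/2 = 2.5562×10⁸ km = 2.556×10¹¹ m.
Vis-viva: v² = μ(2/r − 1/a) = 1.327×10²⁰ × (3.094×10⁻¹¹ − 3.912×10⁻¹²) = 3.585×10⁹ m²/s².
v = 59880 m/s = 59.88 km/s.

v ≈ 59.9 km/s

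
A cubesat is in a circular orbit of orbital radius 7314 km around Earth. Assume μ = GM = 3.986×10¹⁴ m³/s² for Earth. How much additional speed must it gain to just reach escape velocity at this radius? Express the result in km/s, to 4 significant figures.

Δv ≈ 3.058 km/s

r = 7314 km = 7.314×10⁶ m.
Circular speed v_c = √(μ/r) = 7382 m/s.
Escape speed v_esc = √(2μ/r) = √2 × v_c = 10440 m/s.
Δv = v_esc − v_c = 3058 m/s = 3.058 km/s.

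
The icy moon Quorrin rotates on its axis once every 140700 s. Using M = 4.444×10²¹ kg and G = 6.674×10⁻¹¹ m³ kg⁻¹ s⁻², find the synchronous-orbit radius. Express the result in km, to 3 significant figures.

r_sync ≈ 5300 km

μ = GM = 6.674×10⁻¹¹ × 4.444×10²¹ = 2.966×10¹¹ m³/s².
A synchronous orbit has period T, so by Kepler's third law a = (μT²/4π²)^(1/3).
μT²/4π² = 2.966×10¹¹ × (1.407×10⁵)² / 39.48 = 1.487×10²⁰ m³.
a = 5.298×10⁶ m = 5298.2 km.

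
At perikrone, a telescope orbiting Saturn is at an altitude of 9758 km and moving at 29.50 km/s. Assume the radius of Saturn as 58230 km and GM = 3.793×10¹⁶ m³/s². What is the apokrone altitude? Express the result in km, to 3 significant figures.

apokrone altitude ≈ 1.83×10⁵ km

r_p = 58230 + 9758 = 67988 km = 6.799×10⁷ m.
Specific energy ε = v²/2 − μ/r = -1.228×10⁸ J/kg, so a = −μ/(2ε) = 1.545×10⁸ m.
The apsides satisfy r_p + r_a = 2a, so the apokrone radius is 2a − r_p = 2.410×10⁸ m = 2.4097×10⁵ km.
Apokrone altitude = 2.4097×10⁵ − 58230 = 1.8274×10⁵ km.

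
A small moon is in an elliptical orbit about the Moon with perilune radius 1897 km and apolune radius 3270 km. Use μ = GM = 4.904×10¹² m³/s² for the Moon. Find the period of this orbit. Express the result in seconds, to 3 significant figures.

T ≈ 11800 seconds

Semi-major axis a = (r_p + r_a)/2 = (1897.0 + 3270.0)/2 = 2583.5 km = 2.584×10⁶ m.
By Kepler's third law T = 2π√(a³/μ) = 2π × 1.875×10³ = 1.178×10⁴ s.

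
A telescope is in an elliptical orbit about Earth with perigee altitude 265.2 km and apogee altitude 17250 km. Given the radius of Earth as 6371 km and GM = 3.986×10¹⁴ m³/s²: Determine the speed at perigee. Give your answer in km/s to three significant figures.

r_p = 6371 + 265.2 = 6636.2 km = 6.6362×10⁶ m.
r_a = 6371 + 17250 = 23621 km = 2.3621×10⁷ m.
Semi-major axis a = (r_p + r_a)/2 = 15129 km = 1.513×10⁷ m.
Vis-viva: v² = μ(2/r − 1/a) = 3.986×10¹⁴ × (3.014×10⁻⁷ − 6.610×10⁻⁸) = 9.378×10⁷ m²/s².
v = 9684 m/s = 9.684 km/s.

v ≈ 9.68 km/s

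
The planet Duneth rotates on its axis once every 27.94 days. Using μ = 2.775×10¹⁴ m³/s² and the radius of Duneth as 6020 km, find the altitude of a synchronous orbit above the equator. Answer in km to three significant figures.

h_sync ≈ 3.39×10⁵ km

T = 27.94 days = 2.414×10⁶ s.
A synchronous orbit has period T, so by Kepler's third law a = (μT²/4π²)^(1/3).
μT²/4π² = 2.775×10¹⁴ × (2.414×10⁶)² / 39.48 = 4.096×10²⁵ m³.
a = 3.447×10⁸ m = 3.4472×10⁵ km.
Altitude h = a − R = 3.4472×10⁵ − 6020 = 3.3870×10⁵ km.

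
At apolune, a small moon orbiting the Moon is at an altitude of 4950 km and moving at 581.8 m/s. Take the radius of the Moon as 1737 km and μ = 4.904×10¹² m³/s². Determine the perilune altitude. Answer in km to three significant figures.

r_a = 1737 + 4950 = 6687.0 km = 6.687×10⁶ m.
Specific energy ε = v²/2 − μ/r = -5.641×10⁵ J/kg, so a = −μ/(2ε) = 4.347×10⁶ m.
The apsides satisfy r_p + r_a = 2a, so the perilune radius is 2a − r_a = 2.006×10⁶ m = 2006.2 km.
Perilune altitude = 2006.2 − 1737 = 269.22 km.

perilune altitude ≈ 269 km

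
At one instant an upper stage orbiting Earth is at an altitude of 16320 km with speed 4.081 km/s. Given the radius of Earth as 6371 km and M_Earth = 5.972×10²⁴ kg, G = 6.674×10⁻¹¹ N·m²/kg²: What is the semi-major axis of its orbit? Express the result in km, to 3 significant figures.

μ = GM = 6.674×10⁻¹¹ × 5.972×10²⁴ = 3.986×10¹⁴ m³/s².
r = 6371 + 16320 = 22691 km = 2.269×10⁷ m.
Vis-viva rearranged: 1/a = 2/r − v²/μ = 8.814×10⁻⁸ − 4.179×10⁻⁸ = 4.636×10⁻⁸ m⁻¹.
a = 2.157×10⁷ m = 21573 km.

a ≈ 21600 km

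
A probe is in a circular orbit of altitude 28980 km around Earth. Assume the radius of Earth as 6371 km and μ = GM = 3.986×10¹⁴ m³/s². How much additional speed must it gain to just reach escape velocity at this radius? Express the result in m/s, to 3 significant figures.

r = 6371 + 28980 = 35351 km = 3.5351×10⁷ m.
Circular speed v_c = √(μ/r) = 3358 m/s.
Escape speed v_esc = √(2μ/r) = √2 × v_c = 4749 m/s.
Δv = v_esc − v_c = 1391 m/s.

Δv ≈ 1390 m/s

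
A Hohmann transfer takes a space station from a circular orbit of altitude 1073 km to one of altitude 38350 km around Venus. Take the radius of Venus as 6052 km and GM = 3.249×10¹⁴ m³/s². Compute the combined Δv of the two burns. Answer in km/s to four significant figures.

r₁ = 6052 + 1073 = 7125.0 km = 7.1250×10⁶ m.
r₂ = 6052 + 38350 = 44402 km = 4.4402×10⁷ m.
Transfer ellipse a_t = (r₁ + r₂)/2 = 2.576×10⁷ m.
At r₁: circular v_c1 = √(μ/r₁) = 6753 m/s; transfer-periapsis v_p = √[μ(2/r₁ − 1/a_t)] = 8865 m/s.
Δv₁ = v_p − v_c1 = 2112 m/s.
At r₂: circular v_c2 = √(μ/r₂) = 2705 m/s; transfer-apoapsis v_a = √[μ(2/r₂ − 1/a_t)] = 1423 m/s.
Δv₂ = v_c2 − v_a = 1283 m/s.
Total Δv = Δv₁ + Δv₂ = 3395 m/s = 3.395 km/s.

Δv_total ≈ 3.395 km/s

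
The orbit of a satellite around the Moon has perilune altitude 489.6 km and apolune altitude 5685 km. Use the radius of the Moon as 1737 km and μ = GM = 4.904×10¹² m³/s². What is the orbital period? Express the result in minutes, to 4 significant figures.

r_p = 1737 + 489.6 = 2226.6 km = 2.2266×10⁶ m.
r_a = 1737 + 5685 = 7422.0 km = 7.4220×10⁶ m.
Semi-major axis a = (r_p + r_a)/2 = (2226.6 + 7422.0)/2 = 4824.3 km = 4.824×10⁶ m.
By Kepler's third law T = 2π√(a³/μ) = 2π × 4.785×10³ = 3.006×10⁴ s.
= 501.1 minutes.

T ≈ 501.1 minutes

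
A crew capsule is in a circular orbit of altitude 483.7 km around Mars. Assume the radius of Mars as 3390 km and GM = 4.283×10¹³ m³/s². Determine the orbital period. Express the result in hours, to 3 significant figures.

r = 3390 + 483.7 = 3873.7 km = 3.8737×10⁶ m.
Kepler's third law: T = 2π√(r³/μ) = 2π√((3.874×10⁶)³ / 4.283×10¹³).
r³/μ = 1.357×10⁶ s², so T = 2π × 1.165×10³ = 7.320×10³ s.
Converting: 7.320×10³ s ÷ 3600 = 2.033 hours.

T ≈ 2.03 hours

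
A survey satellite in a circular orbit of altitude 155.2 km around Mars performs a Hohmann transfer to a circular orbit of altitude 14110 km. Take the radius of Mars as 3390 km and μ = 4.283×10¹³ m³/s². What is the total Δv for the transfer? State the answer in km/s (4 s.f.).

r₁ = 3390 + 155.2 = 3545.2 km = 3.5452×10⁶ m.
r₂ = 3390 + 14110 = 17500 km = 1.7500×10⁷ m.
Transfer ellipse a_t = (r₁ + r₂)/2 = 1.052×10⁷ m.
At r₁: circular v_c1 = √(μ/r₁) = 3476 m/s; transfer-periapsis v_p = √[μ(2/r₁ − 1/a_t)] = 4482 m/s.
Δv₁ = v_p − v_c1 = 1007 m/s.
At r₂: circular v_c2 = √(μ/r₂) = 1564 m/s; transfer-apoapsis v_a = √[μ(2/r₂ − 1/a_t)] = 908.1 m/s.
Δv₂ = v_c2 − v_a = 656.4 m/s.
Total Δv = Δv₁ + Δv₂ = 1663 m/s = 1.663 km/s.

Δv_total ≈ 1.663 km/s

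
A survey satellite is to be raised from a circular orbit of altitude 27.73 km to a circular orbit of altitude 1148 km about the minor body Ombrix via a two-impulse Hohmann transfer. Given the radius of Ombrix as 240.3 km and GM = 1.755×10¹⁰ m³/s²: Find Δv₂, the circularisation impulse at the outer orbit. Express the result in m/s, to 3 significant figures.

r₁ = 240.3 + 27.73 = 268.03 km = 2.6803×10⁵ m.
r₂ = 240.3 + 1148 = 1388.3 km = 1.3883×10⁶ m.
Transfer ellipse a_t = (r₁ + r₂)/2 = 8.282×10⁵ m.
At r₁: circular v_c1 = √(μ/r₁) = 255.9 m/s; transfer-periapsis v_p = √[μ(2/r₁ − 1/a_t)] = 331.3 m/s.
At r₂: circular v_c2 = √(μ/r₂) = 112.4 m/s; transfer-apoapsis v_a = √[μ(2/r₂ − 1/a_t)] = 63.96 m/s.
Δv₂ = v_c2 − v_a = 48.47 m/s.

Δv ≈ 48.5 m/s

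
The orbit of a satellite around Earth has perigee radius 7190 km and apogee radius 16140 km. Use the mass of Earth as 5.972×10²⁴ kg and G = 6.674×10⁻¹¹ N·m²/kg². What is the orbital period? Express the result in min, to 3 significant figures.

μ = GM = 6.674×10⁻¹¹ × 5.972×10²⁴ = 3.986×10¹⁴ m³/s².
Semi-major axis a = (r_p + r_a)/2 = (7190.0 + 16140)/2 = 11665 km = 1.166×10⁷ m.
By Kepler's third law T = 2π√(a³/μ) = 2π × 1.996×10³ = 1.254×10⁴ s.
= 209.0 min.

T ≈ 209 min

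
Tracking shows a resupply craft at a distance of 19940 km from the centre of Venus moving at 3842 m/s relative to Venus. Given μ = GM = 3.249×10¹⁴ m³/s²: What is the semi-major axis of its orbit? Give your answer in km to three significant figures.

a ≈ 18200 km

r = 1.994×10⁷ m.
Vis-viva rearranged: 1/a = 2/r − v²/μ = 1.003×10⁻⁷ − 4.543×10⁻⁸ = 5.487×10⁻⁸ m⁻¹.
a = 1.823×10⁷ m = 18225 km.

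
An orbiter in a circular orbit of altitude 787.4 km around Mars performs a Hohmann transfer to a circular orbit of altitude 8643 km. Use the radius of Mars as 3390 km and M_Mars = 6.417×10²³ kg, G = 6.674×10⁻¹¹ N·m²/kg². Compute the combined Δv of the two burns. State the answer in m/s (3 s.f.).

Δv_total ≈ 1230 m/s

μ = GM = 6.674×10⁻¹¹ × 6.417×10²³ = 4.283×10¹³ m³/s².
r₁ = 3390 + 787.4 = 4177.4 km = 4.1774×10⁶ m.
r₂ = 3390 + 8643 = 12033 km = 1.2033×10⁷ m.
Transfer ellipse a_t = (r₁ + r₂)/2 = 8.105×10⁶ m.
At r₁: circular v_c1 = √(μ/r₁) = 3202 m/s; transfer-periapsis v_p = √[μ(2/r₁ − 1/a_t)] = 3901 m/s.
Δv₁ = v_p − v_c1 = 699.4 m/s.
At r₂: circular v_c2 = √(μ/r₂) = 1887 m/s; transfer-apoapsis v_a = √[μ(2/r₂ − 1/a_t)] = 1354 m/s.
Δv₂ = v_c2 − v_a = 532.2 m/s.
Total Δv = Δv₁ + Δv₂ = 1232 m/s.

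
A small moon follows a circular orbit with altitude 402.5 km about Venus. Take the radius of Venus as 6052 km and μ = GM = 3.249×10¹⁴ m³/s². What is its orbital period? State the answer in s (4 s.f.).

r = 6052 + 402.5 = 6454.5 km = 6.4545×10⁶ m.
Kepler's third law: T = 2π√(r³/μ) = 2π√((6.454×10⁶)³ / 3.249×10¹⁴).
r³/μ = 8.276×10⁵ s², so T = 2π × 9.097×10² = 5.716×10³ s.

T ≈ 5716 s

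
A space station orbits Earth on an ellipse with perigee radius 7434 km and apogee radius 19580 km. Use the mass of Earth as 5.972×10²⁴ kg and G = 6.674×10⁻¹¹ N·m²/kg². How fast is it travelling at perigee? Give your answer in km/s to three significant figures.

v ≈ 8.82 km/s

μ = GM = 6.674×10⁻¹¹ × 5.972×10²⁴ = 3.986×10¹⁴ m³/s².
Semi-major axis a = (r_p + r_a)/2 = 13507 km = 1.351×10⁷ m.
Vis-viva: v² = μ(2/r − 1/a) = 3.986×10¹⁴ × (2.690×10⁻⁷ − 7.404×10⁻⁸) = 7.772×10⁷ m²/s².
v = 8816 m/s = 8.816 km/s.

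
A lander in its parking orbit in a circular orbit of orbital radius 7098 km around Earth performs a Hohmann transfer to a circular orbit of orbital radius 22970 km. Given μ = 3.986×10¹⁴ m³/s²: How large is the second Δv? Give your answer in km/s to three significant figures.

Δv ≈ 1.30 km/s

r₁ = 7098 km = 7.098×10⁶ m.
r₂ = 22970 km = 2.297×10⁷ m.
Transfer ellipse a_t = (r₁ + r₂)/2 = 1.503×10⁷ m.
At r₁: circular v_c1 = √(μ/r₁) = 7494 m/s; transfer-perigee v_p = √[μ(2/r₁ − 1/a_t)] = 9263 m/s.
At r₂: circular v_c2 = √(μ/r₂) = 4166 m/s; transfer-apogee v_a = √[μ(2/r₂ − 1/a_t)] = 2862 m/s.
Δv₂ = v_c2 − v_a = 1303 m/s.
= 1.303 km/s.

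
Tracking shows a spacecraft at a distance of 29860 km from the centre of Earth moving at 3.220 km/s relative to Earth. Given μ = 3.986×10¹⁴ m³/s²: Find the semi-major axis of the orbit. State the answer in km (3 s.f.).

r = 2.986×10⁷ m.
Specific orbital energy ε = v²/2 − μ/r = (3220)²/2 − 3.986×10¹⁴/2.986×10⁷ = -8.165×10⁶ J/kg.
Since ε = −μ/(2a), a = −μ/(2ε) = 2.441×10⁷ m = 24410 km.

a ≈ 24400 km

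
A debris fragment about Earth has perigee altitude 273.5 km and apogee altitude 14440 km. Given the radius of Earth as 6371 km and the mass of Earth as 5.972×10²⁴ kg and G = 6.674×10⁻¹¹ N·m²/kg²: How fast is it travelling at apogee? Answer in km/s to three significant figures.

μ = GM = 6.674×10⁻¹¹ × 5.972×10²⁴ = 3.986×10¹⁴ m³/s².
r_p = 6371 + 273.5 = 6644.5 km = 6.6445×10⁶ m.
r_a = 6371 + 14440 = 20811 km = 2.0811×10⁷ m.
Semi-major axis a = (r_p + r_a)/2 = 13728 km = 1.373×10⁷ m.
Vis-viva: v² = μ(2/r − 1/a) = 3.986×10¹⁴ × (9.610×10⁻⁸ − 7.285×10⁻⁸) = 9.270×10⁶ m²/s².
v = 3045 m/s = 3.045 km/s.

v ≈ 3.04 km/s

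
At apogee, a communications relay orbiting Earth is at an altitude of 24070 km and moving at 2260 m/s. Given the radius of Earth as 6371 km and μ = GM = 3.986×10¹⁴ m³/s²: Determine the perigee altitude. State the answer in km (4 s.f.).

r_a = 6371 + 24070 = 30441 km = 3.044×10⁷ m.
Specific energy ε = v²/2 − μ/r = -1.054×10⁷ J/kg, so a = −μ/(2ε) = 1.891×10⁷ m.
The apsides satisfy r_p + r_a = 2a, so the perigee radius is 2a − r_a = 7.375×10⁶ m = 7375.5 km.
Perigee altitude = 7375.5 − 6371 = 1004.5 km.

perigee altitude ≈ 1004 km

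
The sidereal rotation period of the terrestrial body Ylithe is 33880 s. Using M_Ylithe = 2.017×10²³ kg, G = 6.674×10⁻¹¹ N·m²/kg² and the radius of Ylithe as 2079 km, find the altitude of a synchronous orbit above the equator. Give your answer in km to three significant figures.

μ = GM = 6.674×10⁻¹¹ × 2.017×10²³ = 1.346×10¹³ m³/s².
A synchronous orbit has period T, so by Kepler's third law a = (μT²/4π²)^(1/3).
μT²/4π² = 1.346×10¹³ × (3.388×10⁴)² / 39.48 = 3.914×10²⁰ m³.
a = 7.315×10⁶ m = 7314.9 km.
Altitude h = a − R = 7314.9 − 2079 = 5235.9 km.

h_sync ≈ 5240 km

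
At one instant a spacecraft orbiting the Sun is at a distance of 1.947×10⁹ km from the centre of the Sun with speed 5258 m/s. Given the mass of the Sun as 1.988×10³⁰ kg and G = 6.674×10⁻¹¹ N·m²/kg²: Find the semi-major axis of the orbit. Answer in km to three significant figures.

μ = GM = 6.674×10⁻¹¹ × 1.988×10³⁰ = 1.327×10²⁰ m³/s².
r = 1.947×10¹² m.
Specific orbital energy ε = v²/2 − μ/r = (5258)²/2 − 1.327×10²⁰/1.947×10¹² = -5.432×10⁷ J/kg.
Since ε = −μ/(2a), a = −μ/(2ε) = 1.221×10¹² m = 1.2212×10⁹ km.

a ≈ 1.22×10⁹ km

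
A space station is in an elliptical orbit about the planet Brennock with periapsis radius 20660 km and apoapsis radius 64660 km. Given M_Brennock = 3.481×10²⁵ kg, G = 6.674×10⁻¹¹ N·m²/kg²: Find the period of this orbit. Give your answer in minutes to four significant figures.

T ≈ 605.4 minutes

μ = GM = 6.674×10⁻¹¹ × 3.481×10²⁵ = 2.323×10¹⁵ m³/s².
Semi-major axis a = (r_p + r_a)/2 = (20660 + 64660)/2 = 42660 km = 4.266×10⁷ m.
By Kepler's third law T = 2π√(a³/μ) = 2π × 5.781×10³ = 3.632×10⁴ s.
= 605.4 minutes.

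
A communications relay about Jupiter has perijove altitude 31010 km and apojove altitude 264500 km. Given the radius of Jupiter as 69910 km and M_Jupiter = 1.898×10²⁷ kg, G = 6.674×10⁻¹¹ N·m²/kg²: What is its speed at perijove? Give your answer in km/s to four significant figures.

μ = GM = 6.674×10⁻¹¹ × 1.898×10²⁷ = 1.267×10¹⁷ m³/s².
r_p = 69910 + 31010 = 100920 km = 1.0092×10⁸ m.
r_a = 69910 + 264500 = 334410 km = 3.3441×10⁸ m.
Semi-major axis a = (r_p + r_a)/2 = 2.1766×10⁵ km = 2.177×10⁸ m.
Vis-viva: v² = μ(2/r − 1/a) = 1.267×10¹⁷ × (1.982×10⁻⁸ − 4.594×10⁻⁹) = 1.928×10⁹ m²/s².
v = 43910 m/s = 43.91 km/s.

v ≈ 43.91 km/s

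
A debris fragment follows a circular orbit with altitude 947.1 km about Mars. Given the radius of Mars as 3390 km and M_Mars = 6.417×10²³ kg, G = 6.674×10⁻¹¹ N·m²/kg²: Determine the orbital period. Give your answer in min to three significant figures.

T ≈ 145 min

μ = GM = 6.674×10⁻¹¹ × 6.417×10²³ = 4.283×10¹³ m³/s².
r = 3390 + 947.1 = 4337.1 km = 4.3371×10⁶ m.
Kepler's third law: T = 2π√(r³/μ) = 2π√((4.337×10⁶)³ / 4.283×10¹³).
r³/μ = 1.905×10⁶ s², so T = 2π × 1.380×10³ = 8.672×10³ s.
Converting: 8.672×10³ s ÷ 60.00 = 144.5 min.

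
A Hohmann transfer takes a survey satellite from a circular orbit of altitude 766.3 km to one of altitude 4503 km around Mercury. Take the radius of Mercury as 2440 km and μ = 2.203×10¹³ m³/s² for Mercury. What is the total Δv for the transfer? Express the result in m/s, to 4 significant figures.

r₁ = 2440 + 766.3 = 3206.3 km = 3.2063×10⁶ m.
r₂ = 2440 + 4503 = 6943.0 km = 6.9430×10⁶ m.
Transfer ellipse a_t = (r₁ + r₂)/2 = 5.075×10⁶ m.
At r₁: circular v_c1 = √(μ/r₁) = 2621 m/s; transfer-periherm v_p = √[μ(2/r₁ − 1/a_t)] = 3066 m/s.
Δv₁ = v_p − v_c1 = 444.8 m/s.
At r₂: circular v_c2 = √(μ/r₂) = 1781 m/s; transfer-apoherm v_a = √[μ(2/r₂ − 1/a_t)] = 1416 m/s.
Δv₂ = v_c2 − v_a = 365.4 m/s.
Total Δv = Δv₁ + Δv₂ = 810.2 m/s.

Δv_total ≈ 810.2 m/s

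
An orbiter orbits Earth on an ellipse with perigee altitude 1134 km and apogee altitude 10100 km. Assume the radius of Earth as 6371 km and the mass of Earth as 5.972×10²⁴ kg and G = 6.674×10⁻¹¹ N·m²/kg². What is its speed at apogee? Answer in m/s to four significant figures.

μ = GM = 6.674×10⁻¹¹ × 5.972×10²⁴ = 3.986×10¹⁴ m³/s².
r_p = 6371 + 1134 = 7505.0 km = 7.5050×10⁶ m.
r_a = 6371 + 10100 = 16471 km = 1.6471×10⁷ m.
Semi-major axis a = (r_p + r_a)/2 = 11988 km = 1.199×10⁷ m.
Vis-viva: v² = μ(2/r − 1/a) = 3.986×10¹⁴ × (1.214×10⁻⁷ − 8.342×10⁻⁸) = 1.515×10⁷ m²/s².
v = 3892 m/s.

v ≈ 3892 m/s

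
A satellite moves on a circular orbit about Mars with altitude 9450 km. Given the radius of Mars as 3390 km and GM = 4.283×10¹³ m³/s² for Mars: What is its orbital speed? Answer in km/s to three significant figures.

r = 3390 + 9450 = 12840 km = 1.2840×10⁷ m.
For a circular orbit v = √(μ/r) = √(4.283×10¹³ / 1.284×10⁷) = √(3.336×10⁶) = 1826 m/s.
That is 1.826 km/s.

v ≈ 1.83 km/s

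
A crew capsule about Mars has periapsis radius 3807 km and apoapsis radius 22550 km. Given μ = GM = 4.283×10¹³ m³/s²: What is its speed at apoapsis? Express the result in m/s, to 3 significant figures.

Semi-major axis a = (r_p + r_a)/2 = 13178 km = 1.318×10⁷ m.
Vis-viva: v² = μ(2/r − 1/a) = 4.283×10¹³ × (8.869×10⁻⁸ − 7.588×10⁻⁸) = 5.487×10⁵ m²/s².
v = 740.7 m/s.

v ≈ 741 m/s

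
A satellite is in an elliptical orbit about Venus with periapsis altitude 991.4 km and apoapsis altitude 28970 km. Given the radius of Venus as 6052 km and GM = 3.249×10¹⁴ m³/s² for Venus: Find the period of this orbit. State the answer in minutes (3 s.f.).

r_p = 6052 + 991.4 = 7043.4 km = 7.0434×10⁶ m.
r_a = 6052 + 28970 = 35022 km = 3.5022×10⁷ m.
Semi-major axis a = (r_p + r_a)/2 = (7043.4 + 35022)/2 = 21033 km = 2.103×10⁷ m.
By Kepler's third law T = 2π√(a³/μ) = 2π × 5.351×10³ = 3.362×10⁴ s.
= 560.4 minutes.

T ≈ 560 minutes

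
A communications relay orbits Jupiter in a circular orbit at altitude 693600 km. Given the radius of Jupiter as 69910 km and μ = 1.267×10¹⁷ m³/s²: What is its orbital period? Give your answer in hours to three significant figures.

r = 69910 + 693600 = 763510 km = 7.6351×10⁸ m.
Kepler's third law: T = 2π√(r³/μ) = 2π√((7.635×10⁸)³ / 1.267×10¹⁷).
r³/μ = 3.513×10⁹ s², so T = 2π × 5.927×10⁴ = 3.724×10⁵ s.
Converting: 3.724×10⁵ s ÷ 3600 = 103.4 hours.

T ≈ 103 hours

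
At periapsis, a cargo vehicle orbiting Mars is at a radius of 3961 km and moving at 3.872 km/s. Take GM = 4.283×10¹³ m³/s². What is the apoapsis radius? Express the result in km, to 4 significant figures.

apoapsis radius ≈ 8952 km

r_p = 3.961×10⁶ m.
Specific energy ε = v²/2 − μ/r = -3.317×10⁶ J/kg, so a = −μ/(2ε) = 6.457×10⁶ m.
The apsides satisfy r_p + r_a = 2a, so the apoapsis radius is 2a − r_p = 8.952×10⁶ m = 8952.3 km.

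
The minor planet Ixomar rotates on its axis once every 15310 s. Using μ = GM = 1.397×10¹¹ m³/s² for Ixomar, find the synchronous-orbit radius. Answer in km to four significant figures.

r_sync ≈ 939.6 km

A synchronous orbit has period T, so by Kepler's third law a = (μT²/4π²)^(1/3).
μT²/4π² = 1.397×10¹¹ × (1.531×10⁴)² / 39.48 = 8.294×10¹⁷ m³.
a = 9.396×10⁵ m = 939.57 km.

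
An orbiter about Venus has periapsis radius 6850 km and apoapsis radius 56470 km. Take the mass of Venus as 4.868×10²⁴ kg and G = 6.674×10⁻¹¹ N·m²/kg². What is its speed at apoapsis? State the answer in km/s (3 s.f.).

μ = GM = 6.674×10⁻¹¹ × 4.868×10²⁴ = 3.249×10¹⁴ m³/s².
Semi-major axis a = (r_p + r_a)/2 = 31660 km = 3.166×10⁷ m.
Vis-viva: v² = μ(2/r − 1/a) = 3.249×10¹⁴ × (3.542×10⁻⁸ − 3.159×10⁻⁸) = 1.245×10⁶ m²/s².
v = 1116 m/s = 1.116 km/s.

v ≈ 1.12 km/s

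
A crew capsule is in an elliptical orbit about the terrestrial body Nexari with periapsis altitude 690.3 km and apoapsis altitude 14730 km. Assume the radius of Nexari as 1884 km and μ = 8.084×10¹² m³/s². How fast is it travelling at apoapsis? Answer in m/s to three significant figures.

r_p = 1884 + 690.3 = 2574.3 km = 2.5743×10⁶ m.
r_a = 1884 + 14730 = 16614 km = 1.6614×10⁷ m.
Semi-major axis a = (r_p + r_a)/2 = 9594.1 km = 9.594×10⁶ m.
Vis-viva: v² = μ(2/r − 1/a) = 8.084×10¹² × (1.204×10⁻⁷ − 1.042×10⁻⁷) = 1.306×10⁵ m²/s².
v = 361.3 m/s.

v ≈ 361 m/s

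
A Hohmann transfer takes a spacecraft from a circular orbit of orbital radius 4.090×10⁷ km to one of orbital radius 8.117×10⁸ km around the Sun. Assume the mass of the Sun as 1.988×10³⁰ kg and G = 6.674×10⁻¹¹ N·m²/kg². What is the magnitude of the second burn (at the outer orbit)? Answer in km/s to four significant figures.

μ = GM = 6.674×10⁻¹¹ × 1.988×10³⁰ = 1.327×10²⁰ m³/s².
r₁ = 4.090×10⁷ km = 4.090×10¹⁰ m.
r₂ = 8.117×10⁸ km = 8.117×10¹¹ m.
Transfer ellipse a_t = (r₁ + r₂)/2 = 4.263×10¹¹ m.
At r₁: circular v_c1 = √(μ/r₁) = 56960 m/s; transfer-perihelion v_p = √[μ(2/r₁ − 1/a_t)] = 78590 m/s.
At r₂: circular v_c2 = √(μ/r₂) = 12790 m/s; transfer-aphelion v_a = √[μ(2/r₂ − 1/a_t)] = 3960 m/s.
Δv₂ = v_c2 − v_a = 8825 m/s.
= 8.825 km/s.

Δv ≈ 8.825 km/s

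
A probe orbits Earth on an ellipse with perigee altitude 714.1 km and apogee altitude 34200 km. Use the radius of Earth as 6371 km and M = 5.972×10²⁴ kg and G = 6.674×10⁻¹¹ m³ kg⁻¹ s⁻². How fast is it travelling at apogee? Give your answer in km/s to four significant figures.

v ≈ 1.709 km/s

μ = GM = 6.674×10⁻¹¹ × 5.972×10²⁴ = 3.986×10¹⁴ m³/s².
r_p = 6371 + 714.1 = 7085.1 km = 7.0851×10⁶ m.
r_a = 6371 + 34200 = 40571 km = 4.0571×10⁷ m.
Semi-major axis a = (r_p + r_a)/2 = 23828 km = 2.383×10⁷ m.
Vis-viva: v² = μ(2/r − 1/a) = 3.986×10¹⁴ × (4.930×10⁻⁸ − 4.197×10⁻⁸) = 2.921×10⁶ m²/s².
v = 1709 m/s = 1.709 km/s.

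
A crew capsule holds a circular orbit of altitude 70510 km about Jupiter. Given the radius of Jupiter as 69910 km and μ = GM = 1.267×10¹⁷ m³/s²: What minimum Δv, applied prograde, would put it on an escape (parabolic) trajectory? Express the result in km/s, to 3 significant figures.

r = 69910 + 70510 = 140420 km = 1.4042×10⁸ m.
Circular speed v_c = √(μ/r) = 30040 m/s.
Escape speed v_esc = √(2μ/r) = √2 × v_c = 42480 m/s.
Δv = v_esc − v_c = 12440 m/s = 12.44 km/s.

Δv ≈ 12.4 km/s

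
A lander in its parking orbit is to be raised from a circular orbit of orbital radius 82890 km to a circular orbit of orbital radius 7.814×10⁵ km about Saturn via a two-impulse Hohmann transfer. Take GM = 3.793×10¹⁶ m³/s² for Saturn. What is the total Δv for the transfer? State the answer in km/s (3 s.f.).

r₁ = 82890 km = 8.289×10⁷ m.
r₂ = 7.814×10⁵ km = 7.814×10⁸ m.
Transfer ellipse a_t = (r₁ + r₂)/2 = 4.321×10⁸ m.
At r₁: circular v_c1 = √(μ/r₁) = 21390 m/s; transfer-perikrone v_p = √[μ(2/r₁ − 1/a_t)] = 28760 m/s.
Δv₁ = v_p − v_c1 = 7373 m/s.
At r₂: circular v_c2 = √(μ/r₂) = 6967 m/s; transfer-apokrone v_a = √[μ(2/r₂ − 1/a_t)] = 3051 m/s.
Δv₂ = v_c2 − v_a = 3916 m/s.
Total Δv = Δv₁ + Δv₂ = 11290 m/s = 11.29 km/s.

Δv_total ≈ 11.3 km/s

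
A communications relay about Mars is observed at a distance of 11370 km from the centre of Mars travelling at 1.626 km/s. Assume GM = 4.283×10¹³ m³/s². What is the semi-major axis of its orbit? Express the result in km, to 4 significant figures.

a ≈ 8759 km

r = 1.137×10⁷ m.
Specific orbital energy ε = v²/2 − μ/r = (1626)²/2 − 4.283×10¹³/1.137×10⁷ = -2.445×10⁶ J/kg.
Since ε = −μ/(2a), a = −μ/(2ε) = 8.759×10⁶ m = 8758.7 km.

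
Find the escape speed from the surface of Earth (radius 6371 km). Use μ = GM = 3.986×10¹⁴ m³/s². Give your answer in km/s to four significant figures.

r = R = 6.371×10⁶ m.
Escape speed v_esc = √(2μ/r) = √(2 × 3.986×10¹⁴ / 6.371×10⁶) = √(1.251×10⁸) = 11190 m/s.
= 11.19 km/s.

v_esc ≈ 11.19 km/s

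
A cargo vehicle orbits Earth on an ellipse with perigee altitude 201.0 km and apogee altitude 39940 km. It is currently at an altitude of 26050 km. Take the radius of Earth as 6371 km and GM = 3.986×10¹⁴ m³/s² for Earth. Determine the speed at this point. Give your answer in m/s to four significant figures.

v ≈ 3085 m/s

r_p = 6371 + 201.0 = 6572.0 km = 6.5720×10⁶ m.
r_a = 6371 + 39940 = 46311 km = 4.6311×10⁷ m.
r = 6371 + 26050 = 32421 km = 3.242×10⁷ m.
Semi-major axis a = (r_p + r_a)/2 = 26442 km = 2.644×10⁷ m.
Vis-viva: v² = μ(2/r − 1/a) = 3.986×10¹⁴ × (6.169×10⁻⁸ − 3.782×10⁻⁸) = 9.514×10⁶ m²/s².
v = 3085 m/s.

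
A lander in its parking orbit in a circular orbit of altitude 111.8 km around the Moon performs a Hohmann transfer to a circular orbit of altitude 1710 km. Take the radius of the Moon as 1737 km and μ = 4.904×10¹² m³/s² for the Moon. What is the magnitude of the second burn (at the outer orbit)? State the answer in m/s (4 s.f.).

r₁ = 1737 + 111.8 = 1848.8 km = 1.8488×10⁶ m.
r₂ = 1737 + 1710 = 3447.0 km = 3.4470×10⁶ m.
Transfer ellipse a_t = (r₁ + r₂)/2 = 2.648×10⁶ m.
At r₁: circular v_c1 = √(μ/r₁) = 1629 m/s; transfer-perilune v_p = √[μ(2/r₁ − 1/a_t)] = 1858 m/s.
At r₂: circular v_c2 = √(μ/r₂) = 1193 m/s; transfer-apolune v_a = √[μ(2/r₂ − 1/a_t)] = 996.7 m/s.
Δv₂ = v_c2 − v_a = 196.1 m/s.

Δv ≈ 196.1 m/s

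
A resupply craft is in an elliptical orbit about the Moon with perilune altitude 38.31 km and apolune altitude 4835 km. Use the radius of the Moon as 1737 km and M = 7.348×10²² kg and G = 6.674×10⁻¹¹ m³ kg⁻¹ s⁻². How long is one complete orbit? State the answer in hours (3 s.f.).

μ = GM = 6.674×10⁻¹¹ × 7.348×10²² = 4.904×10¹² m³/s².
r_p = 1737 + 38.31 = 1775.3 km = 1.7753×10⁶ m.
r_a = 1737 + 4835 = 6572.0 km = 6.5720×10⁶ m.
Semi-major axis a = (r_p + r_a)/2 = (1775.3 + 6572.0)/2 = 4173.7 km = 4.174×10⁶ m.
By Kepler's third law T = 2π√(a³/μ) = 2π × 3.850×10³ = 2.419×10⁴ s.
= 6.720 hours.

T ≈ 6.72 hours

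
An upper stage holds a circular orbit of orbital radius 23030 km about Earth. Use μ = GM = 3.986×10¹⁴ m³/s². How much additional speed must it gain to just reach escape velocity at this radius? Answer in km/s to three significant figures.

r = 23030 km = 2.303×10⁷ m.
Circular speed v_c = √(μ/r) = 4160 m/s.
Escape speed v_esc = √(2μ/r) = √2 × v_c = 5884 m/s.
Δv = v_esc − v_c = 1723 m/s = 1.723 km/s.

Δv ≈ 1.72 km/s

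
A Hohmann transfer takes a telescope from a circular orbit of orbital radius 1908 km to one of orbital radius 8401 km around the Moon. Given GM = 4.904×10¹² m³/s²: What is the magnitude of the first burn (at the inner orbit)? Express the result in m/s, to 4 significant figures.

r₁ = 1908 km = 1.908×10⁶ m.
r₂ = 8401 km = 8.401×10⁶ m.
Transfer ellipse a_t = (r₁ + r₂)/2 = 5.154×10⁶ m.
At r₁: circular v_c1 = √(μ/r₁) = 1603 m/s; transfer-perilune v_p = √[μ(2/r₁ − 1/a_t)] = 2047 m/s.
Δv₁ = v_p − v_c1 = 443.5 m/s.

Δv ≈ 443.5 m/s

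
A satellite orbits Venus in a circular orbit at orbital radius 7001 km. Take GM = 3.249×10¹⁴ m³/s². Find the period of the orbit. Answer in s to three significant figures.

r = 7001 km = 7.001×10⁶ m.
Kepler's third law: T = 2π√(r³/μ) = 2π√((7.001×10⁶)³ / 3.249×10¹⁴).
r³/μ = 1.056×10⁶ s², so T = 2π × 1.028×10³ = 6.457×10³ s.

T ≈ 6460 s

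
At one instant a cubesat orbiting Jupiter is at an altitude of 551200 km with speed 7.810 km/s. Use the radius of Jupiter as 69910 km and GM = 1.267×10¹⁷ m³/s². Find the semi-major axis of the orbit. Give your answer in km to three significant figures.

r = 69910 + 551200 = 6.2111×10⁵ km = 6.211×10⁸ m.
Specific orbital energy ε = v²/2 − μ/r = (7810)²/2 − 1.267×10¹⁷/6.211×10⁸ = -1.735×10⁸ J/kg.
Since ε = −μ/(2a), a = −μ/(2ε) = 3.651×10⁸ m = 3.6515×10⁵ km.

a ≈ 3.65×10⁵ km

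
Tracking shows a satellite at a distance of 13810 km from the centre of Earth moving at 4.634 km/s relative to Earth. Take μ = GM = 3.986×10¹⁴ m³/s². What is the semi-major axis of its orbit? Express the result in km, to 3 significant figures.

a ≈ 11000 km

r = 1.381×10⁷ m.
Specific orbital energy ε = v²/2 − μ/r = (4634)²/2 − 3.986×10¹⁴/1.381×10⁷ = -1.813×10⁷ J/kg.
Since ε = −μ/(2a), a = −μ/(2ε) = 1.100×10⁷ m = 10995 km.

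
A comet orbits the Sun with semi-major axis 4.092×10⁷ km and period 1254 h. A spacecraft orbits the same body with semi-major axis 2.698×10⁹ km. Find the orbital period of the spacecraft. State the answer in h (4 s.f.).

T₂ ≈ 6.714×10⁵ h

Kepler's third law: T² ∝ a³, so T₂ = T₁ (a₂/a₁)^(3/2).
a₂/a₁ = 65.93, (a₂/a₁)^(3/2) = 535.4.
T₂ = 1254 × 535.4 = 6.714×10⁵ h.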